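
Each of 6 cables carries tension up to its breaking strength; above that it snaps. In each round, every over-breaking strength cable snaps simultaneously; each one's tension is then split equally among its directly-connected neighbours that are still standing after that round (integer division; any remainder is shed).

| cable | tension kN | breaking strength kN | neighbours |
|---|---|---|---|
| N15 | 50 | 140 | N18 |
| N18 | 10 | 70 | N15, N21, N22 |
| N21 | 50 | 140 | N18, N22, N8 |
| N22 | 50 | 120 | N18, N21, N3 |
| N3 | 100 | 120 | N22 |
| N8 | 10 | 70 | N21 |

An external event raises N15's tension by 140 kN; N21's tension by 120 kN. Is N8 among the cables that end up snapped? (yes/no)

no

Round 1 — N15 at 190 > 140; N21 at 170 > 140. N15, N21 snap.
  N15 sheds 190 kN to N18: 190 each.
    N18: 10+190 = 200 > 70
  N21 sheds 170 kN to N18, N22, N8: 56 each (2 lost).
    N18: 200+56 = 256 > 70
    N22: 50+56 = 106 ≤ 120
    N8: 10+56 = 66 ≤ 70
Round 2 — N18 snaps.
  N18 sheds 256 kN to N22: 256 each.
    N22: 106+256 = 362 > 120
Round 3 — N22 snaps.
  N22 sheds 362 kN to N3: 362 each.
    N3: 100+362 = 462 > 120
Round 4 — N3 snaps.
  N3 sheds 462 kN: no online neighbours, lost.
No further breaks.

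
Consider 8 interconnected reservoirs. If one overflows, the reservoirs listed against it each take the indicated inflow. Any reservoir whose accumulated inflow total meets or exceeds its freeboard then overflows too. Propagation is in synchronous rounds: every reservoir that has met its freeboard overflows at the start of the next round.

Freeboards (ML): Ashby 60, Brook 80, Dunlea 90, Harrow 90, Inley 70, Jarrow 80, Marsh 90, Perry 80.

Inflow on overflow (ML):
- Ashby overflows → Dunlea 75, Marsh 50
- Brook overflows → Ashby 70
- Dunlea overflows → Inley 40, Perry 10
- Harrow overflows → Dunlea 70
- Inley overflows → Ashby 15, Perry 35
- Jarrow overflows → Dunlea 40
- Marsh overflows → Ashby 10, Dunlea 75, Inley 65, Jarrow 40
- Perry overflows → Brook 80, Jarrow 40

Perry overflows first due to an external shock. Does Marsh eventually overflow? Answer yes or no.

no

Round 1 — Perry overflows (initial).
  Brook: +80 → 80 ≥ 80
  Jarrow: +40 → 40 < 80
Round 2 — Brook overflows.
  Ashby: +70 → 70 ≥ 60
Round 3 — Ashby overflows.
  Dunlea: +75 → 75 < 90
  Marsh: +50 → 50 < 90
No further overflows.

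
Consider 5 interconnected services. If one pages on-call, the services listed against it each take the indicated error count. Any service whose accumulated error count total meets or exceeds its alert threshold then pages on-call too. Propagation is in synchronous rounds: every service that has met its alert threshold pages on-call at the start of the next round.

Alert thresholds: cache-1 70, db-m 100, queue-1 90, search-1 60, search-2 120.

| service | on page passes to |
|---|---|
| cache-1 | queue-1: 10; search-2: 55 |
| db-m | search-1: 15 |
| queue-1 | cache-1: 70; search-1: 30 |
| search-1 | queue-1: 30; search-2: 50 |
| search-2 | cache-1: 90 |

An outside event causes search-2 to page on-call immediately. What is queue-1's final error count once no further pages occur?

10

Round 1 — search-2 pages on-call (initial).
  cache-1: +90 → 90 ≥ 70
Round 2 — cache-1 pages on-call.
  queue-1: +10 → 10 < 90
No further pages.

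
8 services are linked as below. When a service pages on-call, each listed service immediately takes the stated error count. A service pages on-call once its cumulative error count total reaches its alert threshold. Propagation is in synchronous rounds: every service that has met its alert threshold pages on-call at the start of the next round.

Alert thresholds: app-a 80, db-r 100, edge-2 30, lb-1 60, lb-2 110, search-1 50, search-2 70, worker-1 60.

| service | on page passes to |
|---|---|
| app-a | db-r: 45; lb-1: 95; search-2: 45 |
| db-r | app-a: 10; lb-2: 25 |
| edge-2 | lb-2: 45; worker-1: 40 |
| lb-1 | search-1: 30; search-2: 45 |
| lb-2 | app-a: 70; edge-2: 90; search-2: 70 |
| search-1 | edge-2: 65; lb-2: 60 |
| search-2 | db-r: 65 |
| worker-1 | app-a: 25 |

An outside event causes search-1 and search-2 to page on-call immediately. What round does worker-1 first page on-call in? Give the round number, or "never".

never

Round 1 — search-1, search-2 page on-call (initial).
  db-r: +65 → 65 < 100
  edge-2: +65 → 65 ≥ 30
  lb-2: +60 → 60 < 110
Round 2 — edge-2 pages on-call.
  lb-2: +45 → 105 < 110
  worker-1: +40 → 40 < 60
No further pages.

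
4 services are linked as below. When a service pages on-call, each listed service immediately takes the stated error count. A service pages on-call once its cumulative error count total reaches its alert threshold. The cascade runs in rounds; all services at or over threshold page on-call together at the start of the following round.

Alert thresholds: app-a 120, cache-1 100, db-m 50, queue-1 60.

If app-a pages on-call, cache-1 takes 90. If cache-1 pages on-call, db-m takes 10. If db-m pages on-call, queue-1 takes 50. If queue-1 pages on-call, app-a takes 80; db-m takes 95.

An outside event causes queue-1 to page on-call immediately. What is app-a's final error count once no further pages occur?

80

Round 1 — queue-1 pages on-call (initial).
  app-a: +80 → 80 < 120
  db-m: +95 → 95 ≥ 50
Round 2 — db-m pages on-call.
No further pages.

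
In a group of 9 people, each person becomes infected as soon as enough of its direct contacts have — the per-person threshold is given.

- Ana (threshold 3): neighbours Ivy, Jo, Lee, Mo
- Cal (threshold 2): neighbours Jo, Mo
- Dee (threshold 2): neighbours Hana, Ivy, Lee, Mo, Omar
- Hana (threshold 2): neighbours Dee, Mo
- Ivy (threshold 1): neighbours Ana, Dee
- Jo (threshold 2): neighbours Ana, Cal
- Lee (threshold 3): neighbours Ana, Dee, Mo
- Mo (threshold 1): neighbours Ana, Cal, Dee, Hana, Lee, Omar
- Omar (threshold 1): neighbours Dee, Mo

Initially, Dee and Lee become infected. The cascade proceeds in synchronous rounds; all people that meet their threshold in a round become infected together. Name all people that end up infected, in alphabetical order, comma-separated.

Ana, Dee, Hana, Ivy, Lee, Mo, Omar

Round 1 — Dee, Lee become infected (initial).
Round 2 — checking thresholds:
  Ana: 1 of 4 neighbours < 3, holds.
  Hana: 1 of 2 neighbours < 2, holds.
  Ivy: 1 of 2 neighbours ≥ 1, becomes infected.
  Mo: 2 of 6 neighbours ≥ 1, becomes infected.
  Omar: 1 of 2 neighbours ≥ 1, becomes infected.
Round 3 — checking thresholds:
  Ana: 3 of 4 neighbours ≥ 3, becomes infected.
  Cal: 1 of 2 neighbours < 2, holds.
  Hana: 2 of 2 neighbours ≥ 2, becomes infected.
Round 4 — no new infections; cascade stops.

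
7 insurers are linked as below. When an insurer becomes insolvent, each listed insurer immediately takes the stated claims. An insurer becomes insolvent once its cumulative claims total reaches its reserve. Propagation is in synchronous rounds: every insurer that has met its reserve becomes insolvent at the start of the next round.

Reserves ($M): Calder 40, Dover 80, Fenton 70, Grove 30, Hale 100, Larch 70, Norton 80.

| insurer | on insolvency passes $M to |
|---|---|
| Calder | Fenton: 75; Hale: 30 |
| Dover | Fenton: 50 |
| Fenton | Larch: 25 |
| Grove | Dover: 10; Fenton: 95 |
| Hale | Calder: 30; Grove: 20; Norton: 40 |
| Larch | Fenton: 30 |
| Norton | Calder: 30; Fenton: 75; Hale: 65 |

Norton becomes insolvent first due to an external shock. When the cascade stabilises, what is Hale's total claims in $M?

Round 1 — Norton becomes insolvent (initial).
  Calder: +30 → 30 < 40
  Fenton: +75 → 75 ≥ 70
  Hale: +65 → 65 < 100
Round 2 — Fenton becomes insolvent.
  Larch: +25 → 25 < 70
No further insolvencies.

65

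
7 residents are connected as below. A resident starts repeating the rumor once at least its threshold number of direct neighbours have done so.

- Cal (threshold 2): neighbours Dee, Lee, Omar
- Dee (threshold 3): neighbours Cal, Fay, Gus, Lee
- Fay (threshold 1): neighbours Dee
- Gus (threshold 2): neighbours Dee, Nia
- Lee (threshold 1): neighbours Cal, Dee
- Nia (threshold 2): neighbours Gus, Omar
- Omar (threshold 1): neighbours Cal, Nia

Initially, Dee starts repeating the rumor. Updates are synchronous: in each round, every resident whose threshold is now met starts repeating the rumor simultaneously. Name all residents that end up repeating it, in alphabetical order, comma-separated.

Cal, Dee, Fay, Lee, Omar

Round 1 — Dee starts repeating the rumor (initial).
Round 2 — checking thresholds:
  Cal: 1 of 3 neighbours < 2, below threshold.
  Fay: 1 of 1 neighbours ≥ 1, starts repeating the rumor.
  Gus: 1 of 2 neighbours < 2, below threshold.
  Lee: 1 of 2 neighbours ≥ 1, starts repeating the rumor.
Round 3 — checking thresholds:
  Cal: 2 of 3 neighbours ≥ 2, starts repeating the rumor.
  Gus: 1 of 2 neighbours < 2, below threshold.
Round 4 — checking thresholds:
  Gus: 1 of 2 neighbours < 2, below threshold.
  Omar: 1 of 2 neighbours ≥ 1, starts repeating the rumor.
Round 5 — no new spreads; cascade stops.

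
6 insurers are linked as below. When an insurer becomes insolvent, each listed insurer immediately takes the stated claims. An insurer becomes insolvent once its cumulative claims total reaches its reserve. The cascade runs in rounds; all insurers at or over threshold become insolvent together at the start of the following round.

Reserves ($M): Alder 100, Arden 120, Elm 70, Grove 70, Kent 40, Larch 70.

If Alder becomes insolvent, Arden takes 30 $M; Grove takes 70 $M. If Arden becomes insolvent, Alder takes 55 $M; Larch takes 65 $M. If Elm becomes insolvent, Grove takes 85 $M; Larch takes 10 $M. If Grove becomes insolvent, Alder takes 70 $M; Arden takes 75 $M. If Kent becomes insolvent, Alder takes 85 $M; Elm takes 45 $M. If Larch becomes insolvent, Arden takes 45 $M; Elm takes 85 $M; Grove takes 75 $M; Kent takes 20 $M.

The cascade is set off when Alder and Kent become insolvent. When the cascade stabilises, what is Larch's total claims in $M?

0

Round 1 — Alder, Kent become insolvent (initial).
  Arden: +30 → 30 < 120
  Elm: +45 → 45 < 70
  Grove: +70 → 70 ≥ 70
Round 2 — Grove becomes insolvent.
  Arden: +75 → 105 < 120
No further insolvencies.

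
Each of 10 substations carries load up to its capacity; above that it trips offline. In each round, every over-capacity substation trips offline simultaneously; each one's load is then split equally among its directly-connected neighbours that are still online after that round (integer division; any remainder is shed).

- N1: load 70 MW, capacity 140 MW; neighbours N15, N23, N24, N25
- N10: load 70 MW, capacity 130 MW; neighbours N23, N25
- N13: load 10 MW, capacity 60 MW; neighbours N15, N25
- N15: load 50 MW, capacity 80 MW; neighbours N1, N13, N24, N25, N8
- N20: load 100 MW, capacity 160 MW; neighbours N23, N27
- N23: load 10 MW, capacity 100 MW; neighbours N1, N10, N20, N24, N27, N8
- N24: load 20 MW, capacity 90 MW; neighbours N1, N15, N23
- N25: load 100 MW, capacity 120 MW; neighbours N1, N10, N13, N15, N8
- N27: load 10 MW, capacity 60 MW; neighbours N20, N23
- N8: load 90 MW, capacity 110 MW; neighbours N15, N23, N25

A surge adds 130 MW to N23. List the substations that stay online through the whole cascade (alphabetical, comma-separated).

N20, N27

Round 1 — N23 at 140 > 100. N23 trips offline.
  N23 sheds 140 MW to N1, N10, N20, N24, N27, N8: 23 each (2 lost).
    N1: 70+23 = 93 ≤ 140
    N10: 70+23 = 93 ≤ 130
    N20: 100+23 = 123 ≤ 160
    N24: 20+23 = 43 ≤ 90
    N27: 10+23 = 33 ≤ 60
    N8: 90+23 = 113 > 110
Round 2 — N8 trips offline.
  N8 sheds 113 MW to N15, N25: 56 each (1 lost).
    N15: 50+56 = 106 > 80
    N25: 100+56 = 156 > 120
Round 3 — N15, N25 trip offline.
  N15 sheds 106 MW to N1, N13, N24: 35 each (1 lost).
    N1: 93+35 = 128 ≤ 140
    N13: 10+35 = 45 ≤ 60
    N24: 43+35 = 78 ≤ 90
  N25 sheds 156 MW to N1, N10, N13: 52 each.
    N1: 128+52 = 180 > 140
    N10: 93+52 = 145 > 130
    N13: 45+52 = 97 > 60
Round 4 — N1, N10, N13 trip offline.
  N1 sheds 180 MW to N24: 180 each.
    N24: 78+180 = 258 > 90
  N10 sheds 145 MW: no online neighbours, lost.
  N13 sheds 97 MW: no online neighbours, lost.
Round 5 — N24 trips offline.
  N24 sheds 258 MW: no online neighbours, lost.
No further trips.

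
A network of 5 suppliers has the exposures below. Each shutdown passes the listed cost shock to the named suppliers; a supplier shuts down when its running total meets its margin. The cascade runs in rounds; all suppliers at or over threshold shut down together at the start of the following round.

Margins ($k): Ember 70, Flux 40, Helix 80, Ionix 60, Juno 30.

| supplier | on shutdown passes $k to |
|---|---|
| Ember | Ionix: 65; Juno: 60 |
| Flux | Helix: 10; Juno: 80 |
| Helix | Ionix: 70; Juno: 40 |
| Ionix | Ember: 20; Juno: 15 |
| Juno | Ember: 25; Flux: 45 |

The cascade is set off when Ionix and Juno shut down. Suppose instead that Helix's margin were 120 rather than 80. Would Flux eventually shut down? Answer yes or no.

With Helix's margin at 120:
Round 1 — Ionix, Juno shut down (initial).
  Ember: +20+25 → 45 < 70
  Flux: +45 → 45 ≥ 40
Round 2 — Flux shuts down.
  Helix: +10 → 10 < 120
No further shutdowns.

yes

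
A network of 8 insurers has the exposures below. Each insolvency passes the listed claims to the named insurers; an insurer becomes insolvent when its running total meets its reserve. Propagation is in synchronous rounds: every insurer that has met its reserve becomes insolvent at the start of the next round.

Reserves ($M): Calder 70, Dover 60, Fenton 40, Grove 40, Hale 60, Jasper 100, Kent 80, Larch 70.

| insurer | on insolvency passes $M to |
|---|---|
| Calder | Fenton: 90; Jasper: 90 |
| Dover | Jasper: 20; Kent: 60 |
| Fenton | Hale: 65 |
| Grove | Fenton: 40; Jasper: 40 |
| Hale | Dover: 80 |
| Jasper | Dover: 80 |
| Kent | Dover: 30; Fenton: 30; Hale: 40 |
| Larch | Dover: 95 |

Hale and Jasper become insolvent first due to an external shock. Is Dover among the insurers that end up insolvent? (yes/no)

Round 1 — Hale, Jasper become insolvent (initial).
  Dover: +80+80 → 160 ≥ 60
Round 2 — Dover becomes insolvent.
  Kent: +60 → 60 < 80
No further insolvencies.

yes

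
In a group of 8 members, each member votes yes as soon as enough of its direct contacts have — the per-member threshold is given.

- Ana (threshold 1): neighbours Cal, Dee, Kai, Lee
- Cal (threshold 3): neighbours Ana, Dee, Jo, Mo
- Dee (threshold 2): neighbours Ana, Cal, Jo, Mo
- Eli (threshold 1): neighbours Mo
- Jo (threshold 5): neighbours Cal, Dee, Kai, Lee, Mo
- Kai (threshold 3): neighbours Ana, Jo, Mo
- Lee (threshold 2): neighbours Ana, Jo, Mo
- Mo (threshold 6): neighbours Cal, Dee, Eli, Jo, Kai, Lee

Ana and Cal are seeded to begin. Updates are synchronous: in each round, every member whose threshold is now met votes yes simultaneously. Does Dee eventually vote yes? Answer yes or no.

Round 1 — Ana, Cal vote yes (initial).
Round 2 — checking thresholds:
  Dee: 2 of 4 neighbours ≥ 2, votes yes.
  Jo: 1 of 5 neighbours < 5, holds.
  Kai: 1 of 3 neighbours < 3, holds.
  Lee: 1 of 3 neighbours < 2, holds.
  Mo: 1 of 6 neighbours < 6, holds.
Round 3 — no new yes votes; cascade stops.

yes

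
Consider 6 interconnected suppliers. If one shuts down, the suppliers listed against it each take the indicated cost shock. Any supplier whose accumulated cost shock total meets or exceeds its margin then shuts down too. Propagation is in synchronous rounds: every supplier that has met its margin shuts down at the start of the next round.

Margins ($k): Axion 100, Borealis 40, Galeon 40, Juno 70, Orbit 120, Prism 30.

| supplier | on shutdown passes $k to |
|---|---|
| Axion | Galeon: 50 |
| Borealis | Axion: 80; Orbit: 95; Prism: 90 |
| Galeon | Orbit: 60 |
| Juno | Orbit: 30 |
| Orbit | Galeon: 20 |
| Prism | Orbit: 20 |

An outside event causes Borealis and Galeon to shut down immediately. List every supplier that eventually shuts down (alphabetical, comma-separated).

Round 1 — Borealis, Galeon shut down (initial).
  Axion: +80 → 80 < 100
  Orbit: +95+60 → 155 ≥ 120
  Prism: +90 → 90 ≥ 30
Round 2 — Orbit, Prism shut down.
No further shutdowns.

Borealis, Galeon, Orbit, Prism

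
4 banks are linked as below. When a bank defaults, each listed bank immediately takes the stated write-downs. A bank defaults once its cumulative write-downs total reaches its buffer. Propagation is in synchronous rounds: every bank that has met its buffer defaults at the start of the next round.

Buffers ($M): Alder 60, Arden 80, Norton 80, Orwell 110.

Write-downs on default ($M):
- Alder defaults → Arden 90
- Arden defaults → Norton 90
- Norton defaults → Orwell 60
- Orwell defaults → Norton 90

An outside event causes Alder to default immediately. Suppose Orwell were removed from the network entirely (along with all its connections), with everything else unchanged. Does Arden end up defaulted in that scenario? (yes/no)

With Orwell removed:
Round 1 — Alder defaults (initial).
  Arden: +90 → 90 ≥ 80
Round 2 — Arden defaults.
  Norton: +90 → 90 ≥ 80
Round 3 — Norton defaults.
No further defaults.

yes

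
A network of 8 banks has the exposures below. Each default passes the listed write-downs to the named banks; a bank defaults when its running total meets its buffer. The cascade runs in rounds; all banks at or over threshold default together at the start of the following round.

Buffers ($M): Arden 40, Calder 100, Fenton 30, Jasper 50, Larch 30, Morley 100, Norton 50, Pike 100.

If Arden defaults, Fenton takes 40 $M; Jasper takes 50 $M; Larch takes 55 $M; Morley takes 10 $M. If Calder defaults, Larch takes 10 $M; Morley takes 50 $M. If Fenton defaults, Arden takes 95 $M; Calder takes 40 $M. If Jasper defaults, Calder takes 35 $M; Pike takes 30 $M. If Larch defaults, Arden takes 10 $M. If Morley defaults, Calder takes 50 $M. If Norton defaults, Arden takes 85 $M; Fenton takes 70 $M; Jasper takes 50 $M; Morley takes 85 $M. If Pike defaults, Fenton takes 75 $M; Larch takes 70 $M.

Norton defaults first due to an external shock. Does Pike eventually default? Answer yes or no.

no

Round 1 — Norton defaults (initial).
  Arden: +85 → 85 ≥ 40
  Fenton: +70 → 70 ≥ 30
  Jasper: +50 → 50 ≥ 50
  Morley: +85 → 85 < 100
Round 2 — Arden, Fenton, Jasper default.
  Calder: +40+35 → 75 < 100
  Larch: +55 → 55 ≥ 30
  Morley: +10 → 95 < 100
  Pike: +30 → 30 < 100
Round 3 — Larch defaults.
No further defaults.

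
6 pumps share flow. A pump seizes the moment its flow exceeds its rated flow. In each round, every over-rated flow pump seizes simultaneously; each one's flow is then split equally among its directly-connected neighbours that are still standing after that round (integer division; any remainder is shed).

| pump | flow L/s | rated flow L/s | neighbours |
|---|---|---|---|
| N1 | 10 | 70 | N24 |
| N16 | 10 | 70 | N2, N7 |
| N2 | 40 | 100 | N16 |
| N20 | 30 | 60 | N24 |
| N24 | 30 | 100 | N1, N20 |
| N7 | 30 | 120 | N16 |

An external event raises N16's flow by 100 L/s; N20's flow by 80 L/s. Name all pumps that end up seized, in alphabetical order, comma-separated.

Round 1 — N16 at 110 > 70; N20 at 110 > 60. N16, N20 seize.
  N16 sheds 110 L/s to N2, N7: 55 each.
    N2: 40+55 = 95 ≤ 100
    N7: 30+55 = 85 ≤ 120
  N20 sheds 110 L/s to N24: 110 each.
    N24: 30+110 = 140 > 100
Round 2 — N24 seizes.
  N24 sheds 140 L/s to N1: 140 each.
    N1: 10+140 = 150 > 70
Round 3 — N1 seizes.
  N1 sheds 150 L/s: no online neighbours, lost.
No further seizures.

N1, N16, N20, N24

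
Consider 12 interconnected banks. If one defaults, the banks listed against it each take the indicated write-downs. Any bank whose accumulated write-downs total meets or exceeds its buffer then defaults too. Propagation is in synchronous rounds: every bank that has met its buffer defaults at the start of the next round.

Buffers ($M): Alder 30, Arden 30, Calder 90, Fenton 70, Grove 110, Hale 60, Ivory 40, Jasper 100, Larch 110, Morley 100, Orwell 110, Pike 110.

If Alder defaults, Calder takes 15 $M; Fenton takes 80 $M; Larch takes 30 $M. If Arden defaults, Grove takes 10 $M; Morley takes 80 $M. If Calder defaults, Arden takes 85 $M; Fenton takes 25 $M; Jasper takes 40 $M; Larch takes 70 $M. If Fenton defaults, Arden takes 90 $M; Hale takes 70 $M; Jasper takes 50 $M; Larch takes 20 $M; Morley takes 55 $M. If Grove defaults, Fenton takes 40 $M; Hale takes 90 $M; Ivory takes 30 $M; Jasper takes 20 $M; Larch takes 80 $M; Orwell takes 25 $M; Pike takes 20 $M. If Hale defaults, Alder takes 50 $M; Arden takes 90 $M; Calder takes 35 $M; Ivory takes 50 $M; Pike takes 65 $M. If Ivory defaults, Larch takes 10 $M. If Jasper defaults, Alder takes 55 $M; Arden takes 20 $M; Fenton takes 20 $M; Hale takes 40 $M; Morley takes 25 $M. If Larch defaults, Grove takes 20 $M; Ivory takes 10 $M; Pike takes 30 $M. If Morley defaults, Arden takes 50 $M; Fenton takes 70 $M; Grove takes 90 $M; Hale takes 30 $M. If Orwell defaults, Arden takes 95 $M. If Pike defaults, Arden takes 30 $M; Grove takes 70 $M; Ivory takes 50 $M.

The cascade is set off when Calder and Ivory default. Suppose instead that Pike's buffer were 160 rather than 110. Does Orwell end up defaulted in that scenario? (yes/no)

no

With Pike's buffer at 160:
Round 1 — Calder, Ivory default (initial).
  Arden: +85 → 85 ≥ 30
  Fenton: +25 → 25 < 70
  Jasper: +40 → 40 < 100
  Larch: +70+10 → 80 < 110
Round 2 — Arden defaults.
  Grove: +10 → 10 < 110
  Morley: +80 → 80 < 100
No further defaults.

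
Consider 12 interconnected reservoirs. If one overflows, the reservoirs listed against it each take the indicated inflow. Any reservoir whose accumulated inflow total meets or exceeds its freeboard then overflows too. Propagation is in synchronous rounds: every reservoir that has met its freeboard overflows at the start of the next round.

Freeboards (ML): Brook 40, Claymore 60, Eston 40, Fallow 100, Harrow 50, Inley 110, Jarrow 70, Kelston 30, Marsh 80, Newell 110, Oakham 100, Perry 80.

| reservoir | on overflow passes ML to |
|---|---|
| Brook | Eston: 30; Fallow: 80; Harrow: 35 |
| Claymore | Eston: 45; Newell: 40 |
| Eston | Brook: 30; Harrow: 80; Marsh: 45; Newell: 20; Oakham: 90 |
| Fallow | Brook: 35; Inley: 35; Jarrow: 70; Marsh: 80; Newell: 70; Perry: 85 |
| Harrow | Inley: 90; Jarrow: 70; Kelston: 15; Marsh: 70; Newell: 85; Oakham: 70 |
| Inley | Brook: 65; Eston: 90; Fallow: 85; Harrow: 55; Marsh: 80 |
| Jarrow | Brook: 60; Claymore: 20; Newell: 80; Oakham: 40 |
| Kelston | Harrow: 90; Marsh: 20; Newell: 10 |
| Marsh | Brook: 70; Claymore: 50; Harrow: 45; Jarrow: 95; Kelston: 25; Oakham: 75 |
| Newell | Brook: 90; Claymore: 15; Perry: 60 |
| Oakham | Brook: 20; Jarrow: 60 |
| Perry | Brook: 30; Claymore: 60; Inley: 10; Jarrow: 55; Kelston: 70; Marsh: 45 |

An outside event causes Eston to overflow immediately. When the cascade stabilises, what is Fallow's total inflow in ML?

80

Round 1 — Eston overflows (initial).
  Brook: +30 → 30 < 40
  Harrow: +80 → 80 ≥ 50
  Marsh: +45 → 45 < 80
  Newell: +20 → 20 < 110
  Oakham: +90 → 90 < 100
Round 2 — Harrow overflows.
  Inley: +90 → 90 < 110
  Jarrow: +70 → 70 ≥ 70
  Kelston: +15 → 15 < 30
  Marsh: +70 → 115 ≥ 80
  Newell: +85 → 105 < 110
  Oakham: +70 → 160 ≥ 100
Round 3 — Jarrow, Marsh, Oakham overflow.
  Brook: +60+70+20 → 180 ≥ 40
  Claymore: +20+50 → 70 ≥ 60
  Kelston: +25 → 40 ≥ 30
  Newell: +80 → 185 ≥ 110
Round 4 — Brook, Claymore, Kelston, Newell overflow.
  Fallow: +80 → 80 < 100
  Perry: +60 → 60 < 80
No further overflows.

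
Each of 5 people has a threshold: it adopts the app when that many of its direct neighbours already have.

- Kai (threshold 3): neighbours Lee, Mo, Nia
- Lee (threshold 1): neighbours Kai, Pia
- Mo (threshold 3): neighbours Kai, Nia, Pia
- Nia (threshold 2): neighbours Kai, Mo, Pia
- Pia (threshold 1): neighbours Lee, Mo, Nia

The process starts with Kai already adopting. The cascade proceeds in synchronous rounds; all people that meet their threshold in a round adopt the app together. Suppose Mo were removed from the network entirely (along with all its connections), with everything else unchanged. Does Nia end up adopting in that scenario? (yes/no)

With Mo removed:
Round 1 — Kai adopts the app (initial).
Round 2 — checking thresholds:
  Lee: 1 of 2 neighbours ≥ 1, adopts the app.
  Nia: 1 of 2 neighbours < 2, not yet.
Round 3 — checking thresholds:
  Nia: 1 of 2 neighbours < 2, not yet.
  Pia: 1 of 2 neighbours ≥ 1, adopts the app.
Round 4 — checking thresholds:
  Nia: 2 of 2 neighbours ≥ 2, adopts the app.
Round 5 — no new adoptions; cascade stops.

yes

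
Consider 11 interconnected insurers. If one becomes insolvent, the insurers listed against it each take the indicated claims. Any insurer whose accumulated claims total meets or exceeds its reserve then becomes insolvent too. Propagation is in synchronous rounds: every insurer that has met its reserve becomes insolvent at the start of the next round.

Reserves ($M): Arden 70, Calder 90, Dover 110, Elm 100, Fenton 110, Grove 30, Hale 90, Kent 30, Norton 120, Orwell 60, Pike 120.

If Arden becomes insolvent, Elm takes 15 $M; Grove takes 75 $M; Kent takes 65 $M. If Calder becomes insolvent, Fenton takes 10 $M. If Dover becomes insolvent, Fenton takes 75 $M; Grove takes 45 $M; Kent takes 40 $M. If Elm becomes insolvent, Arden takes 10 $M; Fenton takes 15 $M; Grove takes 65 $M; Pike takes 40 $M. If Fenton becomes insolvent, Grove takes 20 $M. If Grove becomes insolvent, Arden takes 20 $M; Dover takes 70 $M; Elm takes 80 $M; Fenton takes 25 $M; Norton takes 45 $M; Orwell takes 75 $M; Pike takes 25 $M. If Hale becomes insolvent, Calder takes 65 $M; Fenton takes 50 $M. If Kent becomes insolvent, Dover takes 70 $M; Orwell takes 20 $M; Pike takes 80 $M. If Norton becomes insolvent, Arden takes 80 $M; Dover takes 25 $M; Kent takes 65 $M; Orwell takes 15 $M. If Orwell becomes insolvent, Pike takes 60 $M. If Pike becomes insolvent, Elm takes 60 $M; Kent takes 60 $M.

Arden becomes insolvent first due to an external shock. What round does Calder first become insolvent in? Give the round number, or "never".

never

Round 1 — Arden becomes insolvent (initial).
  Elm: +15 → 15 < 100
  Grove: +75 → 75 ≥ 30
  Kent: +65 → 65 ≥ 30
Round 2 — Grove, Kent become insolvent.
  Dover: +70+70 → 140 ≥ 110
  Elm: +80 → 95 < 100
  Fenton: +25 → 25 < 110
  Norton: +45 → 45 < 120
  Orwell: +75+20 → 95 ≥ 60
  Pike: +25+80 → 105 < 120
Round 3 — Dover, Orwell become insolvent.
  Fenton: +75 → 100 < 110
  Pike: +60 → 165 ≥ 120
Round 4 — Pike becomes insolvent.
  Elm: +60 → 155 ≥ 100
Round 5 — Elm becomes insolvent.
  Fenton: +15 → 115 ≥ 110
Round 6 — Fenton becomes insolvent.
No further insolvencies.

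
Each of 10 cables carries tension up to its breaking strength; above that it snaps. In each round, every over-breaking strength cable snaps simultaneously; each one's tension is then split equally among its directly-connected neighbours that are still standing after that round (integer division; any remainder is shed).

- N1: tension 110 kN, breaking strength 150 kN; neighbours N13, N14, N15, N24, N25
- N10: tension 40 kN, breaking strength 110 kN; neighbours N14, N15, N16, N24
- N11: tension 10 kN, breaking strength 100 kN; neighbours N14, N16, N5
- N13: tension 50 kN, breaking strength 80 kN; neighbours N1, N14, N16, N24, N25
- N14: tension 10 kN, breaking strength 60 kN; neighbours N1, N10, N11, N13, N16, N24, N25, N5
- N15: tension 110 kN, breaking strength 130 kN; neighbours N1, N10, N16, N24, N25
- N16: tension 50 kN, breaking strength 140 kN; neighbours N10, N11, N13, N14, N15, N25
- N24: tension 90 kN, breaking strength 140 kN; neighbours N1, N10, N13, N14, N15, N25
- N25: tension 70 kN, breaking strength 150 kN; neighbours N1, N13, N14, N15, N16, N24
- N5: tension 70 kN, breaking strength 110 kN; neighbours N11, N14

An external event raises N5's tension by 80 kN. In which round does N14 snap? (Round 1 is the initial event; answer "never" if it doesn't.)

Round 1 — N5 at 150 > 110. N5 snaps.
  N5 sheds 150 kN to N11, N14: 75 each.
    N11: 10+75 = 85 ≤ 100
    N14: 10+75 = 85 > 60
Round 2 — N14 snaps.
  N14 sheds 85 kN to N1, N10, N11, N13, N16, N24, N25: 12 each (1 lost).
    N1: 110+12 = 122 ≤ 150
    N10: 40+12 = 52 ≤ 110
    N11: 85+12 = 97 ≤ 100
    N13: 50+12 = 62 ≤ 80
    N16: 50+12 = 62 ≤ 140
    N24: 90+12 = 102 ≤ 140
    N25: 70+12 = 82 ≤ 150
No further breaks.

2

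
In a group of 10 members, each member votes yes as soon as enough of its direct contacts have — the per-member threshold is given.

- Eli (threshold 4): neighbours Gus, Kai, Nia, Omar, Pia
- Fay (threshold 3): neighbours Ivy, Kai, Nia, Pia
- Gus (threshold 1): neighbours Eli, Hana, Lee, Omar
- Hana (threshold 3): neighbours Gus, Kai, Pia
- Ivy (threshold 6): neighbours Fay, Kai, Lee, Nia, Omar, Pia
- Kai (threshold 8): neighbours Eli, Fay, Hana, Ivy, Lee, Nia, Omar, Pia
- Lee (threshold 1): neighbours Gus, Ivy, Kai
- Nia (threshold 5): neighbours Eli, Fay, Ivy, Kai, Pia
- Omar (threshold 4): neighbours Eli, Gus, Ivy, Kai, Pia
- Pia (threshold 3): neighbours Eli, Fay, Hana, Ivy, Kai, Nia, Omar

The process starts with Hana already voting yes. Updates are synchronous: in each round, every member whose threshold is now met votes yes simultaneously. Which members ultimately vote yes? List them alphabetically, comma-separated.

Gus, Hana, Lee

Round 1 — Hana votes yes (initial).
Round 2 — checking thresholds:
  Gus: 1 of 4 neighbours ≥ 1, votes yes.
  Kai: 1 of 8 neighbours < 8, below threshold.
  Pia: 1 of 7 neighbours < 3, below threshold.
Round 3 — checking thresholds:
  Eli: 1 of 5 neighbours < 4, below threshold.
  Kai: 1 of 8 neighbours < 8, below threshold.
  Lee: 1 of 3 neighbours ≥ 1, votes yes.
  Omar: 1 of 5 neighbours < 4, below threshold.
  Pia: 1 of 7 neighbours < 3, below threshold.
Round 4 — no new yes votes; cascade stops.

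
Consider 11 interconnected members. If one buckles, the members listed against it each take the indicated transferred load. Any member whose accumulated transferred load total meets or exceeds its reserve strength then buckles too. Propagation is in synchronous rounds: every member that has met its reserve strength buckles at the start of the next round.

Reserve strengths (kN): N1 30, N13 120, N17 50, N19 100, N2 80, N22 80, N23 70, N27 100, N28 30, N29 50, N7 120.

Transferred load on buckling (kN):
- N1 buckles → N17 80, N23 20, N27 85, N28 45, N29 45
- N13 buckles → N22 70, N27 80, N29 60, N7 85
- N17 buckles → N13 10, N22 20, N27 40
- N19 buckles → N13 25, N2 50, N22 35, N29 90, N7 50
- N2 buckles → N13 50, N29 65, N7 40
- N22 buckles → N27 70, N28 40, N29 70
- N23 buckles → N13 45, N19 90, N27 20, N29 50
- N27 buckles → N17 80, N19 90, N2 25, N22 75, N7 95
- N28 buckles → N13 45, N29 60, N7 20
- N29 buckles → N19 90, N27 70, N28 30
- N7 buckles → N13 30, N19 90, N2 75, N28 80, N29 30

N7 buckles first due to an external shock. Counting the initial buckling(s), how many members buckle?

Round 1 — N7 buckles (initial).
  N13: +30 → 30 < 120
  N19: +90 → 90 < 100
  N2: +75 → 75 < 80
  N28: +80 → 80 ≥ 30
  N29: +30 → 30 < 50
Round 2 — N28 buckles.
  N13: +45 → 75 < 120
  N29: +60 → 90 ≥ 50
Round 3 — N29 buckles.
  N19: +90 → 180 ≥ 100
  N27: +70 → 70 < 100
Round 4 — N19 buckles.
  N13: +25 → 100 < 120
  N2: +50 → 125 ≥ 80
  N22: +35 → 35 < 80
Round 5 — N2 buckles.
  N13: +50 → 150 ≥ 120
Round 6 — N13 buckles.
  N22: +70 → 105 ≥ 80
  N27: +80 → 150 ≥ 100
Round 7 — N22, N27 buckle.
  N17: +80 → 80 ≥ 50
Round 8 — N17 buckles.
No further bucklings.

9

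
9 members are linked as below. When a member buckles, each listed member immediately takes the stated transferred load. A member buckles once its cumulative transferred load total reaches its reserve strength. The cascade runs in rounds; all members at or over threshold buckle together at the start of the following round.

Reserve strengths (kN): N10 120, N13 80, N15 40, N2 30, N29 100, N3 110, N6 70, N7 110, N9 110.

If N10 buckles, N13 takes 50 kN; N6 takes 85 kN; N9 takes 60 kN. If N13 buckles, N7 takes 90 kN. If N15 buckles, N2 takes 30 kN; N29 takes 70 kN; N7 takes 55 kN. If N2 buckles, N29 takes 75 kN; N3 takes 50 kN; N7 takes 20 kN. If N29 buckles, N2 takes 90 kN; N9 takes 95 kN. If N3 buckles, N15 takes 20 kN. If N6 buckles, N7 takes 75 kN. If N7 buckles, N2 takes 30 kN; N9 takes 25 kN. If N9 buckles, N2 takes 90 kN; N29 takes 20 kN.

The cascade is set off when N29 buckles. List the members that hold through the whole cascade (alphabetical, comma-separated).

Round 1 — N29 buckles (initial).
  N2: +90 → 90 ≥ 30
  N9: +95 → 95 < 110
Round 2 — N2 buckles.
  N3: +50 → 50 < 110
  N7: +20 → 20 < 110
No further bucklings.

N10, N13, N15, N3, N6, N7, N9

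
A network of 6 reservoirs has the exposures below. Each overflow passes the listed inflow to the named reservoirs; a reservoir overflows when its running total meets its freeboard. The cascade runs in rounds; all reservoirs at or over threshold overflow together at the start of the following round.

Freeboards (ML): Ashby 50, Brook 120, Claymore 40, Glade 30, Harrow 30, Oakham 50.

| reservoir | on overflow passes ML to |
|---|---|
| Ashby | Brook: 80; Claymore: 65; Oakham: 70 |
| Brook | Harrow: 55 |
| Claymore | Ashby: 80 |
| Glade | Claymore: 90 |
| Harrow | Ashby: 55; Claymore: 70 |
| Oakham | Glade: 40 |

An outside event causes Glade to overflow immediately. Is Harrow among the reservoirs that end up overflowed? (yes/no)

Round 1 — Glade overflows (initial).
  Claymore: +90 → 90 ≥ 40
Round 2 — Claymore overflows.
  Ashby: +80 → 80 ≥ 50
Round 3 — Ashby overflows.
  Brook: +80 → 80 < 120
  Oakham: +70 → 70 ≥ 50
Round 4 — Oakham overflows.
No further overflows.

no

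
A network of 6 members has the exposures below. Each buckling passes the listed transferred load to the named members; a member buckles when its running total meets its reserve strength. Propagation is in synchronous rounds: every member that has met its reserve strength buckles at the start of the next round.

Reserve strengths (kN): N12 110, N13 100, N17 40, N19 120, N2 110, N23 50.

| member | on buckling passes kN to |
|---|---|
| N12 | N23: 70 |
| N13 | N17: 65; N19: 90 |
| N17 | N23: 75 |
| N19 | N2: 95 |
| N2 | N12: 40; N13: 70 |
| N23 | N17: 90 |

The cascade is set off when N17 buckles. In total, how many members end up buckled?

Round 1 — N17 buckles (initial).
  N23: +75 → 75 ≥ 50
Round 2 — N23 buckles.
No further bucklings.

2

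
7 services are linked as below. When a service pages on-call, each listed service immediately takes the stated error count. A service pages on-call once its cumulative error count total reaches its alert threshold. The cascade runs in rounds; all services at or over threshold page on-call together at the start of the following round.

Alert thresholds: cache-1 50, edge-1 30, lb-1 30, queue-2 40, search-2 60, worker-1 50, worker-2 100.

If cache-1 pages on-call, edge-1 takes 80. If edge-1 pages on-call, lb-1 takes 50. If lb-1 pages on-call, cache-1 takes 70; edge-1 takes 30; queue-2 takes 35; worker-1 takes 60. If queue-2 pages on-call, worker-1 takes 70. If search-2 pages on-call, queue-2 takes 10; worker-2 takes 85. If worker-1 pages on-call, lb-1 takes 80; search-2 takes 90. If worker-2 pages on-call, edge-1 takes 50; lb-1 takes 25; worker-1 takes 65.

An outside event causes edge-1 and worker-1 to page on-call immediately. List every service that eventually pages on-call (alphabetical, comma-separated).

cache-1, edge-1, lb-1, queue-2, search-2, worker-1

Round 1 — edge-1, worker-1 page on-call (initial).
  lb-1: +50+80 → 130 ≥ 30
  search-2: +90 → 90 ≥ 60
Round 2 — lb-1, search-2 page on-call.
  cache-1: +70 → 70 ≥ 50
  queue-2: +35+10 → 45 ≥ 40
  worker-2: +85 → 85 < 100
Round 3 — cache-1, queue-2 page on-call.
No further pages.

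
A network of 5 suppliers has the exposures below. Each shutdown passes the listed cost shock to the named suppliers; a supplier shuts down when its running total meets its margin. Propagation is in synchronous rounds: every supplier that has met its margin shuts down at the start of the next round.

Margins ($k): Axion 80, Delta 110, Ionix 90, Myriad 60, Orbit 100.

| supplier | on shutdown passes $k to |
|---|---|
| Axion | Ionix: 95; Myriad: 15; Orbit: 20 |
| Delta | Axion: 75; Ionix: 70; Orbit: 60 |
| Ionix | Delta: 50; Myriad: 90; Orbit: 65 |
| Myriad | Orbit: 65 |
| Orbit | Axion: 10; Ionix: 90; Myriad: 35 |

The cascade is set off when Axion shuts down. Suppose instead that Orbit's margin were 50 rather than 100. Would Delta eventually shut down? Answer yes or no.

no

With Orbit's margin at 50:
Round 1 — Axion shuts down (initial).
  Ionix: +95 → 95 ≥ 90
  Myriad: +15 → 15 < 60
  Orbit: +20 → 20 < 50
Round 2 — Ionix shuts down.
  Delta: +50 → 50 < 110
  Myriad: +90 → 105 ≥ 60
  Orbit: +65 → 85 ≥ 50
Round 3 — Myriad, Orbit shut down.
No further shutdowns.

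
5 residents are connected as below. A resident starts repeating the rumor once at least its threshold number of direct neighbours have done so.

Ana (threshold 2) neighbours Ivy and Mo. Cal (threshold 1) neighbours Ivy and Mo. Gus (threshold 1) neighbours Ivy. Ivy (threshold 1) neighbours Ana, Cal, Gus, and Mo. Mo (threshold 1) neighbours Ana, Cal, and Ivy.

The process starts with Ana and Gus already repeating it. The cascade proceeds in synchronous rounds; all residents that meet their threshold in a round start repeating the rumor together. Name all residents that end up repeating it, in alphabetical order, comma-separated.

Round 1 — Ana, Gus start repeating the rumor (initial).
Round 2 — checking thresholds:
  Ivy: 2 of 4 neighbours ≥ 1, starts repeating the rumor.
  Mo: 1 of 3 neighbours ≥ 1, starts repeating the rumor.
Round 3 — checking thresholds:
  Cal: 2 of 2 neighbours ≥ 1, starts repeating the rumor.
Round 4 — no new spreads; cascade stops.

Ana, Cal, Gus, Ivy, Mo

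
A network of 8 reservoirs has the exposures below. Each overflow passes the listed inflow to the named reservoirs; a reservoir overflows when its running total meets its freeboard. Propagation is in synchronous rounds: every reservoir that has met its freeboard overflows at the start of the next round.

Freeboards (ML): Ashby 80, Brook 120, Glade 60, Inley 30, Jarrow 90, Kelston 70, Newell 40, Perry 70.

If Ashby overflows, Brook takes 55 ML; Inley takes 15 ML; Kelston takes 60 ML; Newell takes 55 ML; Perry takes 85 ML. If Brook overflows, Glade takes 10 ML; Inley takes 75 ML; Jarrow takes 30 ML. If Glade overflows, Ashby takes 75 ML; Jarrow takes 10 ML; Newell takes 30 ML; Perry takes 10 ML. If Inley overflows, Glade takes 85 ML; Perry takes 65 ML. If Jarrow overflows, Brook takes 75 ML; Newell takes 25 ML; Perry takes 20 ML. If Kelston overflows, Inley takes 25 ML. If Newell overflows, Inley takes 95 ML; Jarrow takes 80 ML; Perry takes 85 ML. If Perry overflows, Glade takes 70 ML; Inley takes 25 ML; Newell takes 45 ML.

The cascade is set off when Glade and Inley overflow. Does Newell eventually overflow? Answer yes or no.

yes

Round 1 — Glade, Inley overflow (initial).
  Ashby: +75 → 75 < 80
  Jarrow: +10 → 10 < 90
  Newell: +30 → 30 < 40
  Perry: +10+65 → 75 ≥ 70
Round 2 — Perry overflows.
  Newell: +45 → 75 ≥ 40
Round 3 — Newell overflows.
  Jarrow: +80 → 90 ≥ 90
Round 4 — Jarrow overflows.
  Brook: +75 → 75 < 120
No further overflows.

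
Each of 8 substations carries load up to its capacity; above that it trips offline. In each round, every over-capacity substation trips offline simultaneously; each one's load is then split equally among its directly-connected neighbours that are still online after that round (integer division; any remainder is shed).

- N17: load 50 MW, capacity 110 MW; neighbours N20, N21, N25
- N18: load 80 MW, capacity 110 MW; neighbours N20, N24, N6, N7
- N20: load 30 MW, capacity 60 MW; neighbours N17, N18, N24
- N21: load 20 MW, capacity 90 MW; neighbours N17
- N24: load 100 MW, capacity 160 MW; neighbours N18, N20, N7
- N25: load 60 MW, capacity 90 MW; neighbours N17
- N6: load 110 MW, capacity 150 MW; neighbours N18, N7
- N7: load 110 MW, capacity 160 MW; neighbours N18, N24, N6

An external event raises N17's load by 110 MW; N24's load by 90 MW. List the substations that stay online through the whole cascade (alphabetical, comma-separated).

Round 1 — N17 at 160 > 110; N24 at 190 > 160. N17, N24 trip offline.
  N17 sheds 160 MW to N20, N21, N25: 53 each (1 lost).
    N20: 30+53 = 83 > 60
    N21: 20+53 = 73 ≤ 90
    N25: 60+53 = 113 > 90
  N24 sheds 190 MW to N18, N20, N7: 63 each (1 lost).
    N18: 80+63 = 143 > 110
    N20: 83+63 = 146 > 60
    N7: 110+63 = 173 > 160
Round 2 — N18, N20, N25, N7 trip offline.
  N18 sheds 143 MW to N6: 143 each.
    N6: 110+143 = 253 > 150
  N20 sheds 146 MW: no online neighbours, lost.
  N25 sheds 113 MW: no online neighbours, lost.
  N7 sheds 173 MW to N6: 173 each.
    N6: 253+173 = 426 > 150
Round 3 — N6 trips offline.
  N6 sheds 426 MW: no online neighbours, lost.
No further trips.

N21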